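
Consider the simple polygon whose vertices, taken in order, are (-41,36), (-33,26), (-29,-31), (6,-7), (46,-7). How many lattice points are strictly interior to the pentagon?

By the shoelace formula, twice the signed area is |((-41)·26 − (-33)·36) + ((-33)·(-31) − (-29)·26) + ((-29)·(-7) − 6·(-31)) + (6·(-7) − 46·(-7)) + (46·36 − (-41)·(-7))| = 3937, so the area is 3937/2.
Along each edge there are gcd(|Δx|,|Δy|)+1 lattice points, so counting each shared vertex once the boundary has gcd(8,10) + gcd(4,57) + gcd(35,24) + gcd(40,0) + gcd(87,43) = 2+1+1+40+1 = 45.
Pick's theorem gives I = A − B/2 + 1 = 3937/2 − 45/2 + 1 = 1947.

1947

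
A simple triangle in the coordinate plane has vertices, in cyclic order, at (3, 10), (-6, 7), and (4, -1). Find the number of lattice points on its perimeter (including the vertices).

The number of boundary lattice points is Σ gcd(|Δx|,|Δy|) = gcd(9,3) + gcd(10,8) + gcd(1,11) = 3+2+1 = 6.

6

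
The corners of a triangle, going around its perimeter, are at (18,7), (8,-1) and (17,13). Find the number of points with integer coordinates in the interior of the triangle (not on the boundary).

33

The shoelace formula gives twice the area as |[18·(-1) − 8·7] + [8·13 − 17·(-1)] + [17·7 − 18·13]| = 68, so the area is 34.
Along each edge there are gcd(|Δx|,|Δy|)+1 lattice points, so counting each shared vertex once the boundary has gcd(10,8) + gcd(9,14) + gcd(1,6) = 2+1+1 = 4.
By Pick's theorem A = I + B/2 − 1, so I = 34 − 4/2 + 1 = 33.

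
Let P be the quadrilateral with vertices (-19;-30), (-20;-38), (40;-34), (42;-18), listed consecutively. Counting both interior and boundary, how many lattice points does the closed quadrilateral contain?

By the shoelace formula, twice the signed area is |[(-19)·(-38) − (-20)·(-30)] + [(-20)·(-34) − 40·(-38)] + [40·(-18) − 42·(-34)] + [42·(-30) − (-19)·(-18)]| = 1428, so the area is 714.
The number of boundary lattice points is Σ gcd(|Δx|,|Δy|) = gcd(1,8) + gcd(60,4) + gcd(2,16) + gcd(61,12) = 1+4+2+1 = 8.
Pick's theorem gives I = A − B/2 + 1 = 714 − 8/2 + 1 = 711, so the closed region contains I + B = 711 + 8 = 719 lattice points.

719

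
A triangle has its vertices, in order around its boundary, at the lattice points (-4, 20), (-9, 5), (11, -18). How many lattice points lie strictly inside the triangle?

The shoelace formula gives twice the area as |((-4)·5 − (-9)·20) + ((-9)·(-18) − 11·5) + (11·20 − (-4)·(-18))| = 415, so the area is 207.5.
The number of boundary lattice points is Σ gcd(|Δx|,|Δy|) = gcd(5,15) + gcd(20,23) + gcd(15,38) = 5+1+1 = 7.
By Pick's theorem A = I + B/2 − 1, so I = 207.5 − 7/2 + 1 = 205.

205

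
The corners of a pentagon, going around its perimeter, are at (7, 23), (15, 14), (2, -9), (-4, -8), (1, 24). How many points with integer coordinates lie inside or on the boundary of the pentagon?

The shoelace formula gives twice the area as |[7·14 − 15·23] + [15·(-9) − 2·14] + [2·(-8) − (-4)·(-9)] + [(-4)·24 − 1·(-8)] + [1·23 − 7·24]| = 695, so the area is 695/2.
The number of boundary lattice points is Σ gcd(|Δx|,|Δy|) = gcd(8,9) + gcd(13,23) + gcd(6,1) + gcd(5,32) + gcd(6,1) = 1+1+1+1+1 = 5.
Pick's theorem gives I = A − B/2 + 1 = 695/2 − 5/2 + 1 = 346, so the closed region contains I + B = 346 + 5 = 351 lattice points.

351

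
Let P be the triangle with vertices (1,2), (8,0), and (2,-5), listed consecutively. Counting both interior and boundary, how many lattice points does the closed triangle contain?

By the shoelace formula, twice the signed area is |(1·0 − 8·2) + (8·(-5) − 2·0) + (2·2 − 1·(-5))| = 47, so the area is 47/2.
Along each edge there are gcd(|Δx|,|Δy|)+1 lattice points, so counting each shared vertex once the boundary has gcd(7,2) + gcd(6,5) + gcd(1,7) = 1+1+1 = 3.
Pick's theorem gives I = A − B/2 + 1 = 47/2 − 3/2 + 1 = 23, so the closed region contains I + B = 23 + 3 = 26 lattice points.

26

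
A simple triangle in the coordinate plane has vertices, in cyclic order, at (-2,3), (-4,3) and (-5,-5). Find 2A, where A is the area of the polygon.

16

Using the shoelace formula, 2A = |((-2)·3 − (-4)·3) + ((-4)·(-5) − (-5)·3) + ((-5)·3 − (-2)·(-5))| = 16, so the area is 8.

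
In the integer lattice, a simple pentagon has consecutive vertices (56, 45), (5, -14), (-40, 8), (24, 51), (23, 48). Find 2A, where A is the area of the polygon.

5435

The shoelace formula gives twice the area as |[56·(-14) − 5·45] + [5·8 − (-40)·(-14)] + [(-40)·51 − 24·8] + [24·48 − 23·51] + [23·45 − 56·48]| = 5435, so the area is 2717.5.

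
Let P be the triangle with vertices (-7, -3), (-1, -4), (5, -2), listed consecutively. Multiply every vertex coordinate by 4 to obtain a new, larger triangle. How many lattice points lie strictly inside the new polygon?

137

By the shoelace formula, twice the signed area is |((-7)·(-4) − (-1)·(-3)) + ((-1)·(-2) − 5·(-4)) + (5·(-3) − (-7)·(-2))| = 18, so the area is 9.
Along each edge there are gcd(|Δx|,|Δy|)+1 lattice points, so counting each shared vertex once the boundary has gcd(6,1) + gcd(6,2) + gcd(12,1) = 1+2+1 = 4.
Scaling by 4 multiplies the area by 4² = 16 (so the new area is 144) and multiplies the boundary lattice-point count by 4, giving 16.
By Pick's theorem, the interior count of the dilated polygon is 144 − 16/2 + 1 = 137.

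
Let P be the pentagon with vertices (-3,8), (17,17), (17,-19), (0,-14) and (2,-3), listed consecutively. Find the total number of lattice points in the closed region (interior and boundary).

522

The shoelace formula gives twice the area as |[(-3)·17 − 17·8] + [17·(-19) − 17·17] + [17·(-14) − 0·(-19)] + [0·(-3) − 2·(-14)] + [2·8 − (-3)·(-3)]| = 1002, so the area is 501.
Along each edge there are gcd(|Δx|,|Δy|)+1 lattice points, so counting each shared vertex once the boundary has gcd(20,9) + gcd(0,36) + gcd(17,5) + gcd(2,11) + gcd(5,11) = 1+36+1+1+1 = 40.
Pick's theorem gives I = A − B/2 + 1 = 501 − 40/2 + 1 = 482, so the closed region contains I + B = 482 + 40 = 522 lattice points.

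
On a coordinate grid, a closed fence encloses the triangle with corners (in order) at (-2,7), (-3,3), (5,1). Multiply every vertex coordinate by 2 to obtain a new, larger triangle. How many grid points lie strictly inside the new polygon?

65

By the shoelace formula, twice the signed area is |((-2)·3 − (-3)·7) + ((-3)·1 − 5·3) + (5·7 − (-2)·1)| = 34, so the area is 17.
Summing gcd(|Δx|,|Δy|) over the edges gives the boundary count: gcd(1,4) + gcd(8,2) + gcd(7,6) = 1+2+1 = 4.
Scaling by 2 multiplies the area by 2² = 4 (so the new area is 68) and multiplies the boundary lattice-point count by 2, giving 8.
By Pick's theorem, the interior count of the dilated polygon is 68 − 8/2 + 1 = 65.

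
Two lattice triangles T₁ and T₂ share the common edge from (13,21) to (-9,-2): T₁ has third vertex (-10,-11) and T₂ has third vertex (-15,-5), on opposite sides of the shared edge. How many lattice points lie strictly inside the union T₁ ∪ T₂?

121

The union is the simple quadrilateral with vertices (13,21), (-10,-11), (-9,-2), (-15,-5) in order.
By the shoelace formula, twice the signed area is |(13·(-11) − (-10)·21) + ((-10)·(-2) − (-9)·(-11)) + ((-9)·(-5) − (-15)·(-2)) + ((-15)·21 − 13·(-5))| = 247, so the area is 247/2.
Along each edge there are gcd(|Δx|,|Δy|)+1 lattice points, so counting each shared vertex once the boundary has gcd(23,32) + gcd(1,9) + gcd(6,3) + gcd(28,26) = 1+1+3+2 = 7.
By Pick's theorem I = A − B/2 + 1 = 247/2 − 7/2 + 1 = 121.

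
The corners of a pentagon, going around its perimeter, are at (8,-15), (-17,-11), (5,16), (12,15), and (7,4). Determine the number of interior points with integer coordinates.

By the shoelace formula, twice the signed area is |(8·(-11) − (-17)·(-15)) + ((-17)·16 − 5·(-11)) + (5·15 − 12·16) + (12·4 − 7·15) + (7·(-15) − 8·4)| = 871, so the area is 435.5.
The number of boundary lattice points is Σ gcd(|Δx|,|Δy|) = gcd(25,4) + gcd(22,27) + gcd(7,1) + gcd(5,11) + gcd(1,19) = 1+1+1+1+1 = 5.
Pick's theorem gives I = A − B/2 + 1 = 435.5 − 5/2 + 1 = 434.

434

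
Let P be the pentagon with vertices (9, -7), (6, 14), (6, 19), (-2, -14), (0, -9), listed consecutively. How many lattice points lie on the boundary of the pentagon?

Along each edge there are gcd(|Δx|,|Δy|)+1 lattice points, so counting each shared vertex once the boundary has gcd(3,21) + gcd(0,5) + gcd(8,33) + gcd(2,5) + gcd(9,2) = 3+5+1+1+1 = 11.

11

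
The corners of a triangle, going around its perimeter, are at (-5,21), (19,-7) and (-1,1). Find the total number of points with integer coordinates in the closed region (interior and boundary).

191

The shoelace formula gives twice the area as |[(-5)·(-7) − 19·21] + [19·1 − (-1)·(-7)] + [(-1)·21 − (-5)·1]| = 368, so the area is 184.
Along each edge there are gcd(|Δx|,|Δy|)+1 lattice points, so counting each shared vertex once the boundary has gcd(24,28) + gcd(20,8) + gcd(4,20) = 4+4+4 = 12.
Pick's theorem gives I = A − B/2 + 1 = 184 − 12/2 + 1 = 179, so the closed region contains I + B = 179 + 12 = 191 lattice points.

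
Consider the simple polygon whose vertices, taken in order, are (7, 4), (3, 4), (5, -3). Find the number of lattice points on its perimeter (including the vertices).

6

The number of boundary lattice points is Σ gcd(|Δx|,|Δy|) = gcd(4,0) + gcd(2,7) + gcd(2,7) = 4+1+1 = 6.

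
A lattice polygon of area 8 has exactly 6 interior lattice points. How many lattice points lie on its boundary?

6

Pick's theorem gives A = I + B/2 − 1, so B = 2(A − I + 1) = 2(8 − 6 + 1) = 6.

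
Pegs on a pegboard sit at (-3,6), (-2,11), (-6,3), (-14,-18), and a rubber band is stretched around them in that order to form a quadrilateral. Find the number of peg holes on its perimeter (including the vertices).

7

Summing gcd(|Δx|,|Δy|) over the edges gives the boundary count: gcd(1,5) + gcd(4,8) + gcd(8,21) + gcd(11,24) = 1+4+1+1 = 7.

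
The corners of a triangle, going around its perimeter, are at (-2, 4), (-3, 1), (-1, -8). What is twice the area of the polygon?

15

Using the shoelace formula, 2A = |((-2)·1 − (-3)·4) + ((-3)·(-8) − (-1)·1) + ((-1)·4 − (-2)·(-8))| = 15, so the area is 15/2.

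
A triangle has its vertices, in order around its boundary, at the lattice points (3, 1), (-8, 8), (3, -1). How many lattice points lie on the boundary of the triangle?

Along each edge there are gcd(|Δx|,|Δy|)+1 lattice points, so counting each shared vertex once the boundary has gcd(11,7) + gcd(11,9) + gcd(0,2) = 1+1+2 = 4.

4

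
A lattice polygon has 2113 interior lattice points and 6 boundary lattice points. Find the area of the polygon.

By Pick's theorem, A = I + B/2 − 1 = 2113 + 6/2 − 1 = 2115.

2115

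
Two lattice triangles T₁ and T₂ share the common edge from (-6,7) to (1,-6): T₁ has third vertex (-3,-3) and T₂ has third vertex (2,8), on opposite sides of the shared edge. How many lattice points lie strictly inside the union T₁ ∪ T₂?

The union is the simple quadrilateral with vertices (-6,7), (-3,-3), (1,-6), (2,8) in order.
Using the shoelace formula, 2A = |[(-6)·(-3) − (-3)·7] + [(-3)·(-6) − 1·(-3)] + [1·8 − 2·(-6)] + [2·7 − (-6)·8]| = 142, so the area is 71.
Summing gcd(|Δx|,|Δy|) over the edges gives the boundary count: gcd(3,10) + gcd(4,3) + gcd(1,14) + gcd(8,1) = 1+1+1+1 = 4.
By Pick's theorem I = A − B/2 + 1 = 71 − 4/2 + 1 = 70.

70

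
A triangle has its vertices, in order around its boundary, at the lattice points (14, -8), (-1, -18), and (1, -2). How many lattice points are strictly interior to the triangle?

Using the shoelace formula, 2A = |(14·(-18) − (-1)·(-8)) + ((-1)·(-2) − 1·(-18)) + (1·(-8) − 14·(-2))| = 220, so the area is 110.
The number of boundary lattice points is Σ gcd(|Δx|,|Δy|) = gcd(15,10) + gcd(2,16) + gcd(13,6) = 5+2+1 = 8.
By Pick's theorem A = I + B/2 − 1, so I = 110 − 8/2 + 1 = 107.

107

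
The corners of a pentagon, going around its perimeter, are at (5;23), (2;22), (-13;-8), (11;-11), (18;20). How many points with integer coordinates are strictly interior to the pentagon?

639

By the shoelace formula, twice the signed area is |(5·22 − 2·23) + (2·(-8) − (-13)·22) + ((-13)·(-11) − 11·(-8)) + (11·20 − 18·(-11)) + (18·23 − 5·20)| = 1297, so the area is 1297/2.
Summing gcd(|Δx|,|Δy|) over the edges gives the boundary count: gcd(3,1) + gcd(15,30) + gcd(24,3) + gcd(7,31) + gcd(13,3) = 1+15+3+1+1 = 21.
By Pick's theorem A = I + B/2 − 1, so I = 1297/2 − 21/2 + 1 = 639.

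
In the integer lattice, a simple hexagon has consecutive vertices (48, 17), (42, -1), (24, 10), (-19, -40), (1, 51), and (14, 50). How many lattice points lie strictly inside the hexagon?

Using the shoelace formula, 2A = |(48·(-1) − 42·17) + (42·10 − 24·(-1)) + (24·(-40) − (-19)·10) + ((-19)·51 − 1·(-40)) + (1·50 − 14·51) + (14·17 − 48·50)| = 4843, so the area is 2421.5.
The number of boundary lattice points is Σ gcd(|Δx|,|Δy|) = gcd(6,18) + gcd(18,11) + gcd(43,50) + gcd(20,91) + gcd(13,1) + gcd(34,33) = 6+1+1+1+1+1 = 11.
By Pick's theorem A = I + B/2 − 1, so I = 2421.5 − 11/2 + 1 = 2417.

2417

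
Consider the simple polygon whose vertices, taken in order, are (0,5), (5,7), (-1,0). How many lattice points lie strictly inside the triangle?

The shoelace formula gives twice the area as |[0·7 − 5·5] + [5·0 − (-1)·7] + [(-1)·5 − 0·0]| = 23, so the area is 11.5.
Along each edge there are gcd(|Δx|,|Δy|)+1 lattice points, so counting each shared vertex once the boundary has gcd(5,2) + gcd(6,7) + gcd(1,5) = 1+1+1 = 3.
Pick's theorem gives I = A − B/2 + 1 = 11.5 − 3/2 + 1 = 11.

11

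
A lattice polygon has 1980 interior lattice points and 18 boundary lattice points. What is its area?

1988

By Pick's theorem, A = I + B/2 − 1 = 1980 + 18/2 − 1 = 1988.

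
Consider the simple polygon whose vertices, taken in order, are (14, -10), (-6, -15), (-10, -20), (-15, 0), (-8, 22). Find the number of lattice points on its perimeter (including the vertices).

The number of boundary lattice points is Σ gcd(|Δx|,|Δy|) = gcd(20,5) + gcd(4,5) + gcd(5,20) + gcd(7,22) + gcd(22,32) = 5+1+5+1+2 = 14.

14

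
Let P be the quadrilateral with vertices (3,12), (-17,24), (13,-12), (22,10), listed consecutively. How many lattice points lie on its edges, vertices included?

The number of boundary lattice points is Σ gcd(|Δx|,|Δy|) = gcd(20,12) + gcd(30,36) + gcd(9,22) + gcd(19,2) = 4+6+1+1 = 12.

12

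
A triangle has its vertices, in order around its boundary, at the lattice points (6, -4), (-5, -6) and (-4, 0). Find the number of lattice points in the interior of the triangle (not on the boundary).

31

By the shoelace formula, twice the signed area is |(6·(-6) − (-5)·(-4)) + ((-5)·0 − (-4)·(-6)) + ((-4)·(-4) − 6·0)| = 64, so the area is 32.
Summing gcd(|Δx|,|Δy|) over the edges gives the boundary count: gcd(11,2) + gcd(1,6) + gcd(10,4) = 1+1+2 = 4.
Pick's theorem gives I = A − B/2 + 1 = 32 − 4/2 + 1 = 31.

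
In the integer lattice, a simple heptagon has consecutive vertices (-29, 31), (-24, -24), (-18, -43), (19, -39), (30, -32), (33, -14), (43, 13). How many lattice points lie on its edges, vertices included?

30

Along each edge there are gcd(|Δx|,|Δy|)+1 lattice points, so counting each shared vertex once the boundary has gcd(5,55) + gcd(6,19) + gcd(37,4) + gcd(11,7) + gcd(3,18) + gcd(10,27) + gcd(72,18) = 5+1+1+1+3+1+18 = 30.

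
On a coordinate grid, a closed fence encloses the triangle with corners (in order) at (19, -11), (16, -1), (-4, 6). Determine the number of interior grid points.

The shoelace formula gives twice the area as |[19·(-1) − 16·(-11)] + [16·6 − (-4)·(-1)] + [(-4)·(-11) − 19·6]| = 179, so the area is 89.5.
The number of boundary lattice points is Σ gcd(|Δx|,|Δy|) = gcd(3,10) + gcd(20,7) + gcd(23,17) = 1+1+1 = 3.
Pick's theorem gives I = A − B/2 + 1 = 89.5 − 3/2 + 1 = 89.

89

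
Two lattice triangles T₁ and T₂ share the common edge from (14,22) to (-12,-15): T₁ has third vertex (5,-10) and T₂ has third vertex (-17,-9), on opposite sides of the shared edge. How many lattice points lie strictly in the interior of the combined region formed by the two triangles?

The union is the simple quadrilateral with vertices (14,22), (5,-10), (-12,-15), (-17,-9) in order.
The shoelace formula gives twice the area as |[14·(-10) − 5·22] + [5·(-15) − (-12)·(-10)] + [(-12)·(-9) − (-17)·(-15)] + [(-17)·22 − 14·(-9)]| = 840, so the area is 420.
Summing gcd(|Δx|,|Δy|) over the edges gives the boundary count: gcd(9,32) + gcd(17,5) + gcd(5,6) + gcd(31,31) = 1+1+1+31 = 34.
By Pick's theorem I = A − B/2 + 1 = 420 − 34/2 + 1 = 404.

404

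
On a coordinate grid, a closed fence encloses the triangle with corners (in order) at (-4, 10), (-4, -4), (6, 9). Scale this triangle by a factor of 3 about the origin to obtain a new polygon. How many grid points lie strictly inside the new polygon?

607

By the shoelace formula, twice the signed area is |((-4)·(-4) − (-4)·10) + ((-4)·9 − 6·(-4)) + (6·10 − (-4)·9)| = 140, so the area is 70.
Summing gcd(|Δx|,|Δy|) over the edges gives the boundary count: gcd(0,14) + gcd(10,13) + gcd(10,1) = 14+1+1 = 16.
Scaling by 3 multiplies the area by 3² = 9 (so the new area is 630) and multiplies the boundary lattice-point count by 3, giving 48.
By Pick's theorem, the interior count of the dilated polygon is 630 − 48/2 + 1 = 607.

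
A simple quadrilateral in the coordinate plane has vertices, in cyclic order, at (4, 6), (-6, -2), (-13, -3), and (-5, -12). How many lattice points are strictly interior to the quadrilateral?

Using the shoelace formula, 2A = |[4·(-2) − (-6)·6] + [(-6)·(-3) − (-13)·(-2)] + [(-13)·(-12) − (-5)·(-3)] + [(-5)·6 − 4·(-12)]| = 179, so the area is 89.5.
The number of boundary lattice points is Σ gcd(|Δx|,|Δy|) = gcd(10,8) + gcd(7,1) + gcd(8,9) + gcd(9,18) = 2+1+1+9 = 13.
Pick's theorem gives I = A − B/2 + 1 = 89.5 − 13/2 + 1 = 84.

84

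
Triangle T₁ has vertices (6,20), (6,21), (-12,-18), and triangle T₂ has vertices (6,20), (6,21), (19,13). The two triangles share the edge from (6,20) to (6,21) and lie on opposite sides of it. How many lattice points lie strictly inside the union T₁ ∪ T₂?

The union is the simple quadrilateral with vertices (6,20), (-12,-18), (6,21), (19,13) in order.
By the shoelace formula, twice the signed area is |(6·(-18) − (-12)·20) + ((-12)·21 − 6·(-18)) + (6·13 − 19·21) + (19·20 − 6·13)| = 31, so the area is 15.5.
Along each edge there are gcd(|Δx|,|Δy|)+1 lattice points, so counting each shared vertex once the boundary has gcd(18,38) + gcd(18,39) + gcd(13,8) + gcd(13,7) = 2+3+1+1 = 7.
By Pick's theorem I = A − B/2 + 1 = 15.5 − 7/2 + 1 = 13.

13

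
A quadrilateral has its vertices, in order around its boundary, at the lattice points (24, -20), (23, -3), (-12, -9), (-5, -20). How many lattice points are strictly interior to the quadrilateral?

445

By the shoelace formula, twice the signed area is |[24·(-3) − 23·(-20)] + [23·(-9) − (-12)·(-3)] + [(-12)·(-20) − (-5)·(-9)] + [(-5)·(-20) − 24·(-20)]| = 920, so the area is 460.
Summing gcd(|Δx|,|Δy|) over the edges gives the boundary count: gcd(1,17) + gcd(35,6) + gcd(7,11) + gcd(29,0) = 1+1+1+29 = 32.
Pick's theorem gives I = A − B/2 + 1 = 460 − 32/2 + 1 = 445.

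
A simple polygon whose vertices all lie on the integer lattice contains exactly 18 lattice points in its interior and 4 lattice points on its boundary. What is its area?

19

Pick's theorem states A = I + B/2 − 1, so A = 18 + 4/2 − 1 = 19.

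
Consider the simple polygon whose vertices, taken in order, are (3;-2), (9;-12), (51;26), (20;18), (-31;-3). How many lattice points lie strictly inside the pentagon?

By the shoelace formula, twice the signed area is |(3·(-12) − 9·(-2)) + (9·26 − 51·(-12)) + (51·18 − 20·26) + (20·(-3) − (-31)·18) + ((-31)·(-2) − 3·(-3))| = 1795, so the area is 897.5.
Along each edge there are gcd(|Δx|,|Δy|)+1 lattice points, so counting each shared vertex once the boundary has gcd(6,10) + gcd(42,38) + gcd(31,8) + gcd(51,21) + gcd(34,1) = 2+2+1+3+1 = 9.
Pick's theorem gives I = A − B/2 + 1 = 897.5 − 9/2 + 1 = 894.

894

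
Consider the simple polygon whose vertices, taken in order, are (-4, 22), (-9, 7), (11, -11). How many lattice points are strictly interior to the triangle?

191

By the shoelace formula, twice the signed area is |[(-4)·7 − (-9)·22] + [(-9)·(-11) − 11·7] + [11·22 − (-4)·(-11)]| = 390, so the area is 195.
Summing gcd(|Δx|,|Δy|) over the edges gives the boundary count: gcd(5,15) + gcd(20,18) + gcd(15,33) = 5+2+3 = 10.
Pick's theorem gives I = A − B/2 + 1 = 195 − 10/2 + 1 = 191.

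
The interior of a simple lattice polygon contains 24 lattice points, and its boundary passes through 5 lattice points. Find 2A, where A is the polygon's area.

Pick's theorem states A = I + B/2 − 1, so A = 24 + 5/2 − 1 = 51/2.
Hence 2A = 51.

51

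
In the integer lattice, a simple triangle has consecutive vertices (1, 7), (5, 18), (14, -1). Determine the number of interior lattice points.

87

By the shoelace formula, twice the signed area is |(1·18 − 5·7) + (5·(-1) − 14·18) + (14·7 − 1·(-1))| = 175, so the area is 175/2.
The number of boundary lattice points is Σ gcd(|Δx|,|Δy|) = gcd(4,11) + gcd(9,19) + gcd(13,8) = 1+1+1 = 3.
Pick's theorem gives I = A − B/2 + 1 = 175/2 − 3/2 + 1 = 87.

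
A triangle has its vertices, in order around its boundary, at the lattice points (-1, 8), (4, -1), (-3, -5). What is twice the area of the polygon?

83

The shoelace formula gives twice the area as |[(-1)·(-1) − 4·8] + [4·(-5) − (-3)·(-1)] + [(-3)·8 − (-1)·(-5)]| = 83, so the area is 41.5.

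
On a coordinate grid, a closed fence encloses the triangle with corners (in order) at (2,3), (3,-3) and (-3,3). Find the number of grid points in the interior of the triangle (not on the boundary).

By the shoelace formula, twice the signed area is |[2·(-3) − 3·3] + [3·3 − (-3)·(-3)] + [(-3)·3 − 2·3]| = 30, so the area is 15.
Along each edge there are gcd(|Δx|,|Δy|)+1 lattice points, so counting each shared vertex once the boundary has gcd(1,6) + gcd(6,6) + gcd(5,0) = 1+6+5 = 12.
By Pick's theorem A = I + B/2 − 1, so I = 15 − 12/2 + 1 = 10.

10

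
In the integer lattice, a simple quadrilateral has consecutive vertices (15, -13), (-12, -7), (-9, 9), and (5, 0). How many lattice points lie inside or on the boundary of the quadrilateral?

275

Using the shoelace formula, 2A = |[15·(-7) − (-12)·(-13)] + [(-12)·9 − (-9)·(-7)] + [(-9)·0 − 5·9] + [5·(-13) − 15·0]| = 542, so the area is 271.
The number of boundary lattice points is Σ gcd(|Δx|,|Δy|) = gcd(27,6) + gcd(3,16) + gcd(14,9) + gcd(10,13) = 3+1+1+1 = 6.
Pick's theorem gives I = A − B/2 + 1 = 271 − 6/2 + 1 = 269, so the closed region contains I + B = 269 + 6 = 275 lattice points.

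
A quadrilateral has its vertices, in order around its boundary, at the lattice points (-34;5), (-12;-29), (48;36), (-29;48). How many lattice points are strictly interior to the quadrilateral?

Using the shoelace formula, 2A = |[(-34)·(-29) − (-12)·5] + [(-12)·36 − 48·(-29)] + [48·48 − (-29)·36] + [(-29)·5 − (-34)·48]| = 6841, so the area is 6841/2.
Summing gcd(|Δx|,|Δy|) over the edges gives the boundary count: gcd(22,34) + gcd(60,65) + gcd(77,12) + gcd(5,43) = 2+5+1+1 = 9.
Pick's theorem gives I = A − B/2 + 1 = 6841/2 − 9/2 + 1 = 3417.

3417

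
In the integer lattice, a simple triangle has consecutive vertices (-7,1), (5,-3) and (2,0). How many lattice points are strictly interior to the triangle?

Using the shoelace formula, 2A = |((-7)·(-3) − 5·1) + (5·0 − 2·(-3)) + (2·1 − (-7)·0)| = 24, so the area is 12.
Summing gcd(|Δx|,|Δy|) over the edges gives the boundary count: gcd(12,4) + gcd(3,3) + gcd(9,1) = 4+3+1 = 8.
Pick's theorem gives I = A − B/2 + 1 = 12 − 8/2 + 1 = 9.

9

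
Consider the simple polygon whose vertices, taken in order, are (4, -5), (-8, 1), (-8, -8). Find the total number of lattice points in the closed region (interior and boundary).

The shoelace formula gives twice the area as |[4·1 − (-8)·(-5)] + [(-8)·(-8) − (-8)·1] + [(-8)·(-5) − 4·(-8)]| = 108, so the area is 54.
Along each edge there are gcd(|Δx|,|Δy|)+1 lattice points, so counting each shared vertex once the boundary has gcd(12,6) + gcd(0,9) + gcd(12,3) = 6+9+3 = 18.
Pick's theorem gives I = A − B/2 + 1 = 54 − 18/2 + 1 = 46, so the closed region contains I + B = 46 + 18 = 64 lattice points.

64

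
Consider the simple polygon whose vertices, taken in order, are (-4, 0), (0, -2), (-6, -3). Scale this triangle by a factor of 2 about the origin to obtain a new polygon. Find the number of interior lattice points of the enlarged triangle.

29

Using the shoelace formula, 2A = |[(-4)·(-2) − 0·0] + [0·(-3) − (-6)·(-2)] + [(-6)·0 − (-4)·(-3)]| = 16, so the area is 8.
The number of boundary lattice points is Σ gcd(|Δx|,|Δy|) = gcd(4,2) + gcd(6,1) + gcd(2,3) = 2+1+1 = 4.
Scaling by 2 multiplies the area by 2² = 4 (so the new area is 32) and multiplies the boundary lattice-point count by 2, giving 8.
By Pick's theorem, the interior count of the dilated polygon is 32 − 8/2 + 1 = 29.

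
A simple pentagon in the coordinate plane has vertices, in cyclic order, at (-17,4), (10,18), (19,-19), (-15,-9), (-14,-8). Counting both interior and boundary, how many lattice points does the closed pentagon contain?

Using the shoelace formula, 2A = |((-17)·18 − 10·4) + (10·(-19) − 19·18) + (19·(-9) − (-15)·(-19)) + ((-15)·(-8) − (-14)·(-9)) + ((-14)·4 − (-17)·(-8))| = 1532, so the area is 766.
Summing gcd(|Δx|,|Δy|) over the edges gives the boundary count: gcd(27,14) + gcd(9,37) + gcd(34,10) + gcd(1,1) + gcd(3,12) = 1+1+2+1+3 = 8.
Pick's theorem gives I = A − B/2 + 1 = 766 − 8/2 + 1 = 763, so the closed region contains I + B = 763 + 8 = 771 lattice points.

771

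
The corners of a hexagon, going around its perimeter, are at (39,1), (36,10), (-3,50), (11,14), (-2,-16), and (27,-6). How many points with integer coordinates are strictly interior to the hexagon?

By the shoelace formula, twice the signed area is |(39·10 − 36·1) + (36·50 − (-3)·10) + ((-3)·14 − 11·50) + (11·(-16) − (-2)·14) + ((-2)·(-6) − 27·(-16)) + (27·1 − 39·(-6))| = 2149, so the area is 1074.5.
Along each edge there are gcd(|Δx|,|Δy|)+1 lattice points, so counting each shared vertex once the boundary has gcd(3,9) + gcd(39,40) + gcd(14,36) + gcd(13,30) + gcd(29,10) + gcd(12,7) = 3+1+2+1+1+1 = 9.
By Pick's theorem A = I + B/2 − 1, so I = 1074.5 − 9/2 + 1 = 1071.

1071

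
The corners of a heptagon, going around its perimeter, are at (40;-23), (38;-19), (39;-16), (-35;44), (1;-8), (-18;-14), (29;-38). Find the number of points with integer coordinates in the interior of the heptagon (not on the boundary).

The shoelace formula gives twice the area as |[40·(-19) − 38·(-23)] + [38·(-16) − 39·(-19)] + [39·44 − (-35)·(-16)] + [(-35)·(-8) − 1·44] + [1·(-14) − (-18)·(-8)] + [(-18)·(-38) − 29·(-14)] + [29·(-23) − 40·(-38)]| = 3424, so the area is 1712.
Summing gcd(|Δx|,|Δy|) over the edges gives the boundary count: gcd(2,4) + gcd(1,3) + gcd(74,60) + gcd(36,52) + gcd(19,6) + gcd(47,24) + gcd(11,15) = 2+1+2+4+1+1+1 = 12.
Pick's theorem gives I = A − B/2 + 1 = 1712 − 12/2 + 1 = 1707.

1707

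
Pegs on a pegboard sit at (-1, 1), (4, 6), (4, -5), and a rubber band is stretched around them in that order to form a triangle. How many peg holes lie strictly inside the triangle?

By the shoelace formula, twice the signed area is |((-1)·6 − 4·1) + (4·(-5) − 4·6) + (4·1 − (-1)·(-5))| = 55, so the area is 27.5.
The number of boundary lattice points is Σ gcd(|Δx|,|Δy|) = gcd(5,5) + gcd(0,11) + gcd(5,6) = 5+11+1 = 17.
Pick's theorem gives I = A − B/2 + 1 = 27.5 − 17/2 + 1 = 20.

20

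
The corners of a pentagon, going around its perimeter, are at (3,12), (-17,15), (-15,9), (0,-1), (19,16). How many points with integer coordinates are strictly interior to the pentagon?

262

The shoelace formula gives twice the area as |(3·15 − (-17)·12) + ((-17)·9 − (-15)·15) + ((-15)·(-1) − 0·9) + (0·16 − 19·(-1)) + (19·12 − 3·16)| = 535, so the area is 267.5.
Along each edge there are gcd(|Δx|,|Δy|)+1 lattice points, so counting each shared vertex once the boundary has gcd(20,3) + gcd(2,6) + gcd(15,10) + gcd(19,17) + gcd(16,4) = 1+2+5+1+4 = 13.
Pick's theorem gives I = A − B/2 + 1 = 267.5 − 13/2 + 1 = 262.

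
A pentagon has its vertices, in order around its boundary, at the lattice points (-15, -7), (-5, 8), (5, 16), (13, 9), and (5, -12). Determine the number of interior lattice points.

421

Using the shoelace formula, 2A = |[(-15)·8 − (-5)·(-7)] + [(-5)·16 − 5·8] + [5·9 − 13·16] + [13·(-12) − 5·9] + [5·(-7) − (-15)·(-12)]| = 854, so the area is 427.
Summing gcd(|Δx|,|Δy|) over the edges gives the boundary count: gcd(10,15) + gcd(10,8) + gcd(8,7) + gcd(8,21) + gcd(20,5) = 5+2+1+1+5 = 14.
By Pick's theorem A = I + B/2 − 1, so I = 427 − 14/2 + 1 = 421.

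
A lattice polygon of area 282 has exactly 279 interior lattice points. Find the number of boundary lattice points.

8

Pick's theorem gives A = I + B/2 − 1, so B = 2(A − I + 1) = 2(282 − 279 + 1) = 8.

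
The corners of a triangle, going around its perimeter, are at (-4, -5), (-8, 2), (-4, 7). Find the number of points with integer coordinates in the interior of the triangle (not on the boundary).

Using the shoelace formula, 2A = |[(-4)·2 − (-8)·(-5)] + [(-8)·7 − (-4)·2] + [(-4)·(-5) − (-4)·7]| = 48, so the area is 24.
Along each edge there are gcd(|Δx|,|Δy|)+1 lattice points, so counting each shared vertex once the boundary has gcd(4,7) + gcd(4,5) + gcd(0,12) = 1+1+12 = 14.
Pick's theorem gives I = A − B/2 + 1 = 24 − 14/2 + 1 = 18.

18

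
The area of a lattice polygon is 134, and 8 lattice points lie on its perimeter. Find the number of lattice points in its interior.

From Pick's theorem, I = A − B/2 + 1 = 134 − 8/2 + 1 = 131.

131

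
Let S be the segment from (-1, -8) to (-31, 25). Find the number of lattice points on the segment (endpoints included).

The number of lattice points on a segment between lattice points is gcd(|Δx|,|Δy|) + 1 = gcd(30,33) + 1 = 3 + 1 = 4.

4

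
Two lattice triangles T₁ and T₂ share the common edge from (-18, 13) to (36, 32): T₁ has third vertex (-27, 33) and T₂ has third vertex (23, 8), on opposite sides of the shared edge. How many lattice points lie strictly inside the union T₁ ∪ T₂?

1149

The union is the simple quadrilateral with vertices (-18, 13), (-27, 33), (36, 32), (23, 8) in order.
By the shoelace formula, twice the signed area is |[(-18)·33 − (-27)·13] + [(-27)·32 − 36·33] + [36·8 − 23·32] + [23·13 − (-18)·8]| = 2300, so the area is 1150.
The number of boundary lattice points is Σ gcd(|Δx|,|Δy|) = gcd(9,20) + gcd(63,1) + gcd(13,24) + gcd(41,5) = 1+1+1+1 = 4.
By Pick's theorem I = A − B/2 + 1 = 1150 − 4/2 + 1 = 1149.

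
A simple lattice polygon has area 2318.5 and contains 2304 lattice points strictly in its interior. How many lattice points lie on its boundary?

31

Pick's theorem gives A = I + B/2 − 1, so B = 2(A − I + 1) = 2(2318.5 − 2304 + 1) = 31.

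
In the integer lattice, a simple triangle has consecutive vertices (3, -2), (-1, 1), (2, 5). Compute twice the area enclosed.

Using the shoelace formula, 2A = |[3·1 − (-1)·(-2)] + [(-1)·5 − 2·1] + [2·(-2) − 3·5]| = 25, so the area is 12.5.

25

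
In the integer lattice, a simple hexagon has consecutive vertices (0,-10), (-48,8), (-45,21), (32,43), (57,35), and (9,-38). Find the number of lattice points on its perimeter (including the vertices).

21

The number of boundary lattice points is Σ gcd(|Δx|,|Δy|) = gcd(48,18) + gcd(3,13) + gcd(77,22) + gcd(25,8) + gcd(48,73) + gcd(9,28) = 6+1+11+1+1+1 = 21.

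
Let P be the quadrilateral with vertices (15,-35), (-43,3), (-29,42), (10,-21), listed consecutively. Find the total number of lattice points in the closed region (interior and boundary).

1517

The shoelace formula gives twice the area as |(15·3 − (-43)·(-35)) + ((-43)·42 − (-29)·3) + ((-29)·(-21) − 10·42) + (10·(-35) − 15·(-21))| = 3025, so the area is 3025/2.
Summing gcd(|Δx|,|Δy|) over the edges gives the boundary count: gcd(58,38) + gcd(14,39) + gcd(39,63) + gcd(5,14) = 2+1+3+1 = 7.
Pick's theorem gives I = A − B/2 + 1 = 3025/2 − 7/2 + 1 = 1510, so the closed region contains I + B = 1510 + 7 = 1517 lattice points.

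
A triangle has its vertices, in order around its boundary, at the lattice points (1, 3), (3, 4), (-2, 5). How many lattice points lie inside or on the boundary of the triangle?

By the shoelace formula, twice the signed area is |(1·4 − 3·3) + (3·5 − (-2)·4) + ((-2)·3 − 1·5)| = 7, so the area is 3.5.
Summing gcd(|Δx|,|Δy|) over the edges gives the boundary count: gcd(2,1) + gcd(5,1) + gcd(3,2) = 1+1+1 = 3.
Pick's theorem gives I = A − B/2 + 1 = 3.5 − 3/2 + 1 = 3, so the closed region contains I + B = 3 + 3 = 6 lattice points.

6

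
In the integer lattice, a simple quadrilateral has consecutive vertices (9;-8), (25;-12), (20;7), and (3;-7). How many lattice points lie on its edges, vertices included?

The number of boundary lattice points is Σ gcd(|Δx|,|Δy|) = gcd(16,4) + gcd(5,19) + gcd(17,14) + gcd(6,1) = 4+1+1+1 = 7.

7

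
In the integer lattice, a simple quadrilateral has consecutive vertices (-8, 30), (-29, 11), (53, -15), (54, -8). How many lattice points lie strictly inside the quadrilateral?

The shoelace formula gives twice the area as |[(-8)·11 − (-29)·30] + [(-29)·(-15) − 53·11] + [53·(-8) − 54·(-15)] + [54·30 − (-8)·(-8)]| = 2576, so the area is 1288.
The number of boundary lattice points is Σ gcd(|Δx|,|Δy|) = gcd(21,19) + gcd(82,26) + gcd(1,7) + gcd(62,38) = 1+2+1+2 = 6.
Pick's theorem gives I = A − B/2 + 1 = 1288 − 6/2 + 1 = 1286.

1286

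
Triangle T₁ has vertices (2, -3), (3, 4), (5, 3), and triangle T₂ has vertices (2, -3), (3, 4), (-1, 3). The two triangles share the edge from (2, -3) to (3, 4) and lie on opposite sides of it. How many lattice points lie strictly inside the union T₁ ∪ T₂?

The union is the simple quadrilateral with vertices (2, -3), (5, 3), (3, 4), (-1, 3) in order.
By the shoelace formula, twice the signed area is |[2·3 − 5·(-3)] + [5·4 − 3·3] + [3·3 − (-1)·4] + [(-1)·(-3) − 2·3]| = 42, so the area is 21.
Summing gcd(|Δx|,|Δy|) over the edges gives the boundary count: gcd(3,6) + gcd(2,1) + gcd(4,1) + gcd(3,6) = 3+1+1+3 = 8.
By Pick's theorem I = A − B/2 + 1 = 21 − 8/2 + 1 = 18.

18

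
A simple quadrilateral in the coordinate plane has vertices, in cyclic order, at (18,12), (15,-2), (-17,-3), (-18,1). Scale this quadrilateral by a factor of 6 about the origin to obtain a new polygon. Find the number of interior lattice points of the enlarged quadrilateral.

10789

By the shoelace formula, twice the signed area is |(18·(-2) − 15·12) + (15·(-3) − (-17)·(-2)) + ((-17)·1 − (-18)·(-3)) + ((-18)·12 − 18·1)| = 600, so the area is 300.
The number of boundary lattice points is Σ gcd(|Δx|,|Δy|) = gcd(3,14) + gcd(32,1) + gcd(1,4) + gcd(36,11) = 1+1+1+1 = 4.
Scaling by 6 multiplies the area by 6² = 36 (so the new area is 10800) and multiplies the boundary lattice-point count by 6, giving 24.
By Pick's theorem, the interior count of the dilated polygon is 10800 − 24/2 + 1 = 10789.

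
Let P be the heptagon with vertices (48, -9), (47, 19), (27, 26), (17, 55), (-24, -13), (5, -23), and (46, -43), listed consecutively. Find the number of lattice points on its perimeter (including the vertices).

Summing gcd(|Δx|,|Δy|) over the edges gives the boundary count: gcd(1,28) + gcd(20,7) + gcd(10,29) + gcd(41,68) + gcd(29,10) + gcd(41,20) + gcd(2,34) = 1+1+1+1+1+1+2 = 8.

8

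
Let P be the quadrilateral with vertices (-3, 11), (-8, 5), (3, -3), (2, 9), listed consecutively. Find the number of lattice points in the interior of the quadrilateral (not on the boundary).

By the shoelace formula, twice the signed area is |[(-3)·5 − (-8)·11] + [(-8)·(-3) − 3·5] + [3·9 − 2·(-3)] + [2·11 − (-3)·9]| = 164, so the area is 82.
Summing gcd(|Δx|,|Δy|) over the edges gives the boundary count: gcd(5,6) + gcd(11,8) + gcd(1,12) + gcd(5,2) = 1+1+1+1 = 4.
Pick's theorem gives I = A − B/2 + 1 = 82 − 4/2 + 1 = 81.

81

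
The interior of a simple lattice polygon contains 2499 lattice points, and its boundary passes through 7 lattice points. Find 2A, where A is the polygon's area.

5003

By Pick's theorem, A = I + B/2 − 1 = 2499 + 7/2 − 1 = 5003/2.
Hence 2A = 5003.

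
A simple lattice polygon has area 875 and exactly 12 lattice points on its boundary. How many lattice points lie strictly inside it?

From Pick's theorem, I = A − B/2 + 1 = 875 − 12/2 + 1 = 870.

870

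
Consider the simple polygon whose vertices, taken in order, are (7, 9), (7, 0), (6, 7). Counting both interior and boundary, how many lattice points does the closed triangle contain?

11

Using the shoelace formula, 2A = |[7·0 − 7·9] + [7·7 − 6·0] + [6·9 − 7·7]| = 9, so the area is 9/2.
The number of boundary lattice points is Σ gcd(|Δx|,|Δy|) = gcd(0,9) + gcd(1,7) + gcd(1,2) = 9+1+1 = 11.
Pick's theorem gives I = A − B/2 + 1 = 9/2 − 11/2 + 1 = 0, so the closed region contains I + B = 0 + 11 = 11 lattice points.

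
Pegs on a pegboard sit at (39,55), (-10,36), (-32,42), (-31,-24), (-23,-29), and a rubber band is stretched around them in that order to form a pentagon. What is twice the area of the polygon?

By the shoelace formula, twice the signed area is |[39·36 − (-10)·55] + [(-10)·42 − (-32)·36] + [(-32)·(-24) − (-31)·42] + [(-31)·(-29) − (-23)·(-24)] + [(-23)·55 − 39·(-29)]| = 4969, so the area is 4969/2.

4969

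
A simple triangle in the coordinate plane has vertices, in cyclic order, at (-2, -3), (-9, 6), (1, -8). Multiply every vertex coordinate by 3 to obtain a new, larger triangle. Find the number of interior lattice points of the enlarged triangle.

By the shoelace formula, twice the signed area is |((-2)·6 − (-9)·(-3)) + ((-9)·(-8) − 1·6) + (1·(-3) − (-2)·(-8))| = 8, so the area is 4.
Along each edge there are gcd(|Δx|,|Δy|)+1 lattice points, so counting each shared vertex once the boundary has gcd(7,9) + gcd(10,14) + gcd(3,5) = 1+2+1 = 4.
Scaling by 3 multiplies the area by 3² = 9 (so the new area is 36) and multiplies the boundary lattice-point count by 3, giving 12.
By Pick's theorem, the interior count of the dilated polygon is 36 − 12/2 + 1 = 31.

31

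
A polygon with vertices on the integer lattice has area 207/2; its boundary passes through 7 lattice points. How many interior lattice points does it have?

From Pick's theorem, I = A − B/2 + 1 = 207/2 − 7/2 + 1 = 101.

101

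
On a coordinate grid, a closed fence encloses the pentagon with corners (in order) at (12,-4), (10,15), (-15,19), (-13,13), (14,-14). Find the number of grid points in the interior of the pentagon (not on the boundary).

Using the shoelace formula, 2A = |[12·15 − 10·(-4)] + [10·19 − (-15)·15] + [(-15)·13 − (-13)·19] + [(-13)·(-14) − 14·13] + [14·(-4) − 12·(-14)]| = 799, so the area is 399.5.
Along each edge there are gcd(|Δx|,|Δy|)+1 lattice points, so counting each shared vertex once the boundary has gcd(2,19) + gcd(25,4) + gcd(2,6) + gcd(27,27) + gcd(2,10) = 1+1+2+27+2 = 33.
By Pick's theorem A = I + B/2 − 1, so I = 399.5 − 33/2 + 1 = 384.

384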